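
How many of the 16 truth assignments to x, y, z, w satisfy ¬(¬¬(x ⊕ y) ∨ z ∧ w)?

x  y  z  w  |  ¬(¬¬(x ⊕ y) ∨ (z ∧ w))
F  F  F  F  |            T           
F  F  F  T  |            T           
F  F  T  F  |            T           
F  F  T  T  |            F           
F  T  F  F  |            F           
F  T  F  T  |            F           
F  T  T  F  |            F           
F  T  T  T  |            F           
T  F  F  F  |            F           
T  F  F  T  |            F           
T  F  T  F  |            F           
T  F  T  T  |            F           
T  T  F  F  |            T           
T  T  F  T  |            T           
T  T  T  F  |            T           
T  T  T  T  |            F           
The formula is true on 6 of the 16 rows.

6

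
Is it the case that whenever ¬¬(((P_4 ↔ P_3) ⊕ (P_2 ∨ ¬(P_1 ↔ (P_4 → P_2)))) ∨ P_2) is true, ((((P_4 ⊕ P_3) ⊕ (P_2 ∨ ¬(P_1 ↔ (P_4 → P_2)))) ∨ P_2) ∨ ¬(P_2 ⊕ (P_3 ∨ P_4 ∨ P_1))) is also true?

P_1  P_2  P_3  P_4  |  φ  ψ
 T    T    T    T   |  T  T
 T    T    T    F   |  T  T
 T    T    F    T   |  T  T
 T    T    F    F   |  T  T
 T    F    T    T   |  F  T
 T    F    T    F   |  F  T
 T    F    F    T   |  T  F
 T    F    F    F   |  T  F
 F    T    T    T   |  T  T
 F    T    T    F   |  T  T
 F    T    F    T   |  T  T
 F    T    F    F   |  T  T
 F    F    T    T   |  T  F
 F    F    T    F   |  T  F
 F    F    F    T   |  F  T
 F    F    F    F   |  F  T
At P_1=T, P_2=F, P_3=F, P_4=T we have φ true but ψ false, so φ does not entail ψ.

no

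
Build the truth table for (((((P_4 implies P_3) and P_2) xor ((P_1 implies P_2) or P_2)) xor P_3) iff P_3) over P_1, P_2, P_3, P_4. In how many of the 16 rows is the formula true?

10

P_1  P_2  P_3  P_4  |  φ
 F    F    F    F   |  F
 F    F    F    T   |  F
 F    F    T    F   |  F
 F    F    T    T   |  F
 F    T    F    F   |  T
 F    T    F    T   |  F
 F    T    T    F   |  T
 F    T    T    T   |  T
 T    F    F    F   |  T
 T    F    F    T   |  T
 T    F    T    F   |  T
 T    F    T    T   |  T
 T    T    F    F   |  T
 T    T    F    T   |  F
 T    T    T    F   |  T
 T    T    T    T   |  T
The formula is true on 10 of the 16 rows.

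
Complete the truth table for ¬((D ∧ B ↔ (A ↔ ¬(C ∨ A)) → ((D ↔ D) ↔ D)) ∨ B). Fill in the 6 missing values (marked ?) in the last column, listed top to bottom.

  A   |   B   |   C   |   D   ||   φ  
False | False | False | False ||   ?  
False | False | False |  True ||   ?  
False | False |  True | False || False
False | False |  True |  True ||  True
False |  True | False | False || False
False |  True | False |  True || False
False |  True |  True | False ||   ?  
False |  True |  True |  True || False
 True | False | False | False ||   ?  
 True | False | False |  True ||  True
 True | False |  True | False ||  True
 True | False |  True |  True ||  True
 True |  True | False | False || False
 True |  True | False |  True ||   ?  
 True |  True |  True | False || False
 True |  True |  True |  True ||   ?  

Row A=False, B=False, C=False, D=False: (D ∧ B ↔ (A ↔ ¬(C ∨ A)) → ((D ↔ D) ↔ D)) = False, ((D ∧ B ↔ (A ↔ ¬(C ∨ A)) → ((D ↔ D) ↔ D)) ∨ B) = False, so the formula = True.
Row A=False, B=False, C=False, D=True: (D ∧ B ↔ (A ↔ ¬(C ∨ A)) → ((D ↔ D) ↔ D)) = False, ((D ∧ B ↔ (A ↔ ¬(C ∨ A)) → ((D ↔ D) ↔ D)) ∨ B) = False, so the formula = True.
Row A=False, B=True, C=True, D=False: (D ∧ B ↔ (A ↔ ¬(C ∨ A)) → ((D ↔ D) ↔ D)) = True, ((D ∧ B ↔ (A ↔ ¬(C ∨ A)) → ((D ↔ D) ↔ D)) ∨ B) = True, so the formula = False.
Row A=True, B=False, C=False, D=False: (D ∧ B ↔ (A ↔ ¬(C ∨ A)) → ((D ↔ D) ↔ D)) = False, ((D ∧ B ↔ (A ↔ ¬(C ∨ A)) → ((D ↔ D) ↔ D)) ∨ B) = False, so the formula = True.
Row A=True, B=True, C=False, D=True: (D ∧ B ↔ (A ↔ ¬(C ∨ A)) → ((D ↔ D) ↔ D)) = True, ((D ∧ B ↔ (A ↔ ¬(C ∨ A)) → ((D ↔ D) ↔ D)) ∨ B) = True, so the formula = False.
Row A=True, B=True, C=True, D=True: (D ∧ B ↔ (A ↔ ¬(C ∨ A)) → ((D ↔ D) ↔ D)) = True, ((D ∧ B ↔ (A ↔ ¬(C ∨ A)) → ((D ↔ D) ↔ D)) ∨ B) = True, so the formula = False.

True, True, False, True, False, False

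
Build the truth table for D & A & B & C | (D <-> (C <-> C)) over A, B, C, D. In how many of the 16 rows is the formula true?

8

A  B  C  D  |  φ
0  0  0  0  |  0
0  0  0  1  |  1
0  0  1  0  |  0
0  0  1  1  |  1
0  1  0  0  |  0
0  1  0  1  |  1
0  1  1  0  |  0
0  1  1  1  |  1
1  0  0  0  |  0
1  0  0  1  |  1
1  0  1  0  |  0
1  0  1  1  |  1
1  1  0  0  |  0
1  1  0  1  |  1
1  1  1  0  |  0
1  1  1  1  |  1
The formula is true on 8 of the 16 rows.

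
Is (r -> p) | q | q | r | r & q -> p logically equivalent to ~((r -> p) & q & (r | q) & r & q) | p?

p | q | r | φ | ψ
- | - | - | - | -
0 | 0 | 0 | 0 | 1
0 | 0 | 1 | 0 | 1
0 | 1 | 0 | 0 | 1
0 | 1 | 1 | 0 | 1
1 | 0 | 0 | 1 | 1
1 | 0 | 1 | 1 | 1
1 | 1 | 0 | 1 | 1
1 | 1 | 1 | 1 | 1
The columns differ at p=0, q=0, r=0 (φ=0, ψ=1), so they are not equivalent.

not equivalent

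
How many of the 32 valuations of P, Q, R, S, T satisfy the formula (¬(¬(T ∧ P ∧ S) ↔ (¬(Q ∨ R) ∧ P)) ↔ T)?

14

P  Q  R  S  T  |  φ
1  1  1  1  1  |  0
1  1  1  1  0  |  0
1  1  1  0  1  |  1
1  1  1  0  0  |  0
1  1  0  1  1  |  0
1  1  0  1  0  |  0
1  1  0  0  1  |  1
1  1  0  0  0  |  0
1  0  1  1  1  |  0
1  0  1  1  0  |  0
1  0  1  0  1  |  1
1  0  1  0  0  |  0
1  0  0  1  1  |  1
1  0  0  1  0  |  1
1  0  0  0  1  |  0
1  0  0  0  0  |  1
0  1  1  1  1  |  1
0  1  1  1  0  |  0
0  1  1  0  1  |  1
0  1  1  0  0  |  0
0  1  0  1  1  |  1
0  1  0  1  0  |  0
0  1  0  0  1  |  1
0  1  0  0  0  |  0
0  0  1  1  1  |  1
0  0  1  1  0  |  0
0  0  1  0  1  |  1
0  0  1  0  0  |  0
0  0  0  1  1  |  1
0  0  0  1  0  |  0
0  0  0  0  1  |  1
0  0  0  0  0  |  0
The formula is true on 14 of the 32 rows.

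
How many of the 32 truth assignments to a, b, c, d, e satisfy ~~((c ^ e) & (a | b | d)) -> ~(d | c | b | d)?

19

a | b | c | d | e || φ
0 | 0 | 0 | 0 | 0 || 1
0 | 0 | 0 | 0 | 1 || 1
0 | 0 | 0 | 1 | 0 || 1
0 | 0 | 0 | 1 | 1 || 0
0 | 0 | 1 | 0 | 0 || 1
0 | 0 | 1 | 0 | 1 || 1
0 | 0 | 1 | 1 | 0 || 0
0 | 0 | 1 | 1 | 1 || 1
0 | 1 | 0 | 0 | 0 || 1
0 | 1 | 0 | 0 | 1 || 0
0 | 1 | 0 | 1 | 0 || 1
0 | 1 | 0 | 1 | 1 || 0
0 | 1 | 1 | 0 | 0 || 0
0 | 1 | 1 | 0 | 1 || 1
0 | 1 | 1 | 1 | 0 || 0
0 | 1 | 1 | 1 | 1 || 1
1 | 0 | 0 | 0 | 0 || 1
1 | 0 | 0 | 0 | 1 || 1
1 | 0 | 0 | 1 | 0 || 1
1 | 0 | 0 | 1 | 1 || 0
1 | 0 | 1 | 0 | 0 || 0
1 | 0 | 1 | 0 | 1 || 1
1 | 0 | 1 | 1 | 0 || 0
1 | 0 | 1 | 1 | 1 || 1
1 | 1 | 0 | 0 | 0 || 1
1 | 1 | 0 | 0 | 1 || 0
1 | 1 | 0 | 1 | 0 || 1
1 | 1 | 0 | 1 | 1 || 0
1 | 1 | 1 | 0 | 0 || 0
1 | 1 | 1 | 0 | 1 || 1
1 | 1 | 1 | 1 | 0 || 0
1 | 1 | 1 | 1 | 1 || 1
The formula is true on 19 of the 32 rows.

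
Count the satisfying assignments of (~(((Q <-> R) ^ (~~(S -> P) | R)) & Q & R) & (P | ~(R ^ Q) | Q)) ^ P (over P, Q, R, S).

6

P  Q  R  S     (Q <-> R)  (S -> P)  ~(S -> P)  ~~(S -> P)  (~~(S -> P) | R)  (Q & R)  (R ^ Q)  ~(R ^ Q)  (P | ~(R ^ Q) | Q)  φ
1  1  1  1         1         1          0          1              1             1        0        1              1           0
1  1  1  0         1         1          0          1              1             1        0        1              1           0
1  1  0  1         0         1          0          1              1             0        1        0              1           0
1  1  0  0         0         1          0          1              1             0        1        0              1           0
1  0  1  1         0         1          0          1              1             0        1        0              1           0
1  0  1  0         0         1          0          1              1             0        1        0              1           0
1  0  0  1         1         1          0          1              1             0        0        1              1           0
1  0  0  0         1         1          0          1              1             0        0        1              1           0
0  1  1  1         1         0          1          0              1             1        0        1              1           1
0  1  1  0         1         1          0          1              1             1        0        1              1           1
0  1  0  1         0         0          1          0              0             0        1        0              1           1
0  1  0  0         0         1          0          1              1             0        1        0              1           1
0  0  1  1         0         0          1          0              1             0        1        0              0           0
0  0  1  0         0         1          0          1              1             0        1        0              0           0
0  0  0  1         1         0          1          0              0             0        0        1              1           1
0  0  0  0         1         1          0          1              1             0        0        1              1           1
The formula is true on 6 of the 16 rows.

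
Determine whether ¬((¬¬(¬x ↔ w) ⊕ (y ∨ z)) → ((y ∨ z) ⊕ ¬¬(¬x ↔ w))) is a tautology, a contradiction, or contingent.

x | y | z | w || φ
1 | 1 | 1 | 1 || 0
1 | 1 | 1 | 0 || 0
1 | 1 | 0 | 1 || 0
1 | 1 | 0 | 0 || 0
1 | 0 | 1 | 1 || 0
1 | 0 | 1 | 0 || 0
1 | 0 | 0 | 1 || 0
1 | 0 | 0 | 0 || 0
0 | 1 | 1 | 1 || 0
0 | 1 | 1 | 0 || 0
0 | 1 | 0 | 1 || 0
0 | 1 | 0 | 0 || 0
0 | 0 | 1 | 1 || 0
0 | 0 | 1 | 0 || 0
0 | 0 | 0 | 1 || 0
0 | 0 | 0 | 0 || 0
Every row is 0, so the formula is a contradiction.

contradiction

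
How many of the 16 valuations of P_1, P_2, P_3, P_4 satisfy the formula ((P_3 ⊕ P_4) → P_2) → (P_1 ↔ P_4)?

10

 P_1    P_2    P_3    P_4   |  (P_3 ⊕ P_4)  ((P_3 ⊕ P_4) → P_2)  (P_1 ↔ P_4)    φ  
 True   True   True   True  |     False             True             True      True
 True   True   True  False  |      True             True            False     False
 True   True  False   True  |      True             True             True      True
 True   True  False  False  |     False             True            False     False
 True  False   True   True  |     False             True             True      True
 True  False   True  False  |      True            False            False      True
 True  False  False   True  |      True            False             True      True
 True  False  False  False  |     False             True            False     False
False   True   True   True  |     False             True            False     False
False   True   True  False  |      True             True             True      True
False   True  False   True  |      True             True            False     False
False   True  False  False  |     False             True             True      True
False  False   True   True  |     False             True            False     False
False  False   True  False  |      True            False             True      True
False  False  False   True  |      True            False            False      True
False  False  False  False  |     False             True             True      True
The formula is true on 10 of the 16 rows.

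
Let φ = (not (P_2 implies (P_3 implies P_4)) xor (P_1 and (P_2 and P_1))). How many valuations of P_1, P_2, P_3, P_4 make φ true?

P_1 | P_2 | P_3 | P_4 | (P_3 implies P_4) | (P_2 and P_1) | (P_1 and (P_2 and P_1)) | φ
--- | --- | --- | --- | ----------------- | ------------- | ----------------------- | -
 F  |  F  |  F  |  F  |         T         |       F       |            F            | F
 F  |  F  |  F  |  T  |         T         |       F       |            F            | F
 F  |  F  |  T  |  F  |         F         |       F       |            F            | F
 F  |  F  |  T  |  T  |         T         |       F       |            F            | F
 F  |  T  |  F  |  F  |         T         |       F       |            F            | F
 F  |  T  |  F  |  T  |         T         |       F       |            F            | F
 F  |  T  |  T  |  F  |         F         |       F       |            F            | T
 F  |  T  |  T  |  T  |         T         |       F       |            F            | F
 T  |  F  |  F  |  F  |         T         |       F       |            F            | F
 T  |  F  |  F  |  T  |         T         |       F       |            F            | F
 T  |  F  |  T  |  F  |         F         |       F       |            F            | F
 T  |  F  |  T  |  T  |         T         |       F       |            F            | F
 T  |  T  |  F  |  F  |         T         |       T       |            T            | T
 T  |  T  |  F  |  T  |         T         |       T       |            T            | T
 T  |  T  |  T  |  F  |         F         |       T       |            T            | F
 T  |  T  |  T  |  T  |         T         |       T       |            T            | T
The formula is true on 4 of the 16 rows.

4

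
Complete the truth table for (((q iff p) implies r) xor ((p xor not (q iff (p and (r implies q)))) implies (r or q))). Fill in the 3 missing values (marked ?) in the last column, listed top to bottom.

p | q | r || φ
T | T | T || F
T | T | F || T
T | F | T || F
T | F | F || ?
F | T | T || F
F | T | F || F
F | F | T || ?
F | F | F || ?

Row p=T, q=F, r=F: ((q iff p) implies r) = T, ((p xor not (q iff (p and (r implies q)))) implies (r or q)) = T, so the formula = F.
Row p=F, q=F, r=T: ((q iff p) implies r) = T, ((p xor not (q iff (p and (r implies q)))) implies (r or q)) = T, so the formula = F.
Row p=F, q=F, r=F: ((q iff p) implies r) = F, ((p xor not (q iff (p and (r implies q)))) implies (r or q)) = T, so the formula = T.

F, F, T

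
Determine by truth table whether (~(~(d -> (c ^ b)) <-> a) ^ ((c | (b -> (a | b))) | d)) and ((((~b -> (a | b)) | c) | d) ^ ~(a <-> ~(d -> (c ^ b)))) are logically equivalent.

a | b | c | d | φ | ψ
- | - | - | - | - | -
0 | 0 | 0 | 0 | 1 | 0
0 | 0 | 0 | 1 | 0 | 0
0 | 0 | 1 | 0 | 1 | 1
0 | 0 | 1 | 1 | 1 | 1
0 | 1 | 0 | 0 | 1 | 1
0 | 1 | 0 | 1 | 1 | 1
0 | 1 | 1 | 0 | 1 | 1
0 | 1 | 1 | 1 | 0 | 0
1 | 0 | 0 | 0 | 0 | 0
1 | 0 | 0 | 1 | 1 | 1
1 | 0 | 1 | 0 | 0 | 0
1 | 0 | 1 | 1 | 0 | 0
1 | 1 | 0 | 0 | 0 | 0
1 | 1 | 0 | 1 | 0 | 0
1 | 1 | 1 | 0 | 0 | 0
1 | 1 | 1 | 1 | 1 | 1
The columns differ at a=0, b=0, c=0, d=0 (φ=1, ψ=0), so they are not equivalent.

not equivalent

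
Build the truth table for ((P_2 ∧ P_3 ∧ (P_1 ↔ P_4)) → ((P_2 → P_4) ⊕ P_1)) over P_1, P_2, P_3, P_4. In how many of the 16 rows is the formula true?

P_1  P_2  P_3  P_4  |  φ
 1    1    1    1   |  0
 1    1    1    0   |  1
 1    1    0    1   |  1
 1    1    0    0   |  1
 1    0    1    1   |  1
 1    0    1    0   |  1
 1    0    0    1   |  1
 1    0    0    0   |  1
 0    1    1    1   |  1
 0    1    1    0   |  0
 0    1    0    1   |  1
 0    1    0    0   |  1
 0    0    1    1   |  1
 0    0    1    0   |  1
 0    0    0    1   |  1
 0    0    0    0   |  1
The formula is true on 14 of the 16 rows.

14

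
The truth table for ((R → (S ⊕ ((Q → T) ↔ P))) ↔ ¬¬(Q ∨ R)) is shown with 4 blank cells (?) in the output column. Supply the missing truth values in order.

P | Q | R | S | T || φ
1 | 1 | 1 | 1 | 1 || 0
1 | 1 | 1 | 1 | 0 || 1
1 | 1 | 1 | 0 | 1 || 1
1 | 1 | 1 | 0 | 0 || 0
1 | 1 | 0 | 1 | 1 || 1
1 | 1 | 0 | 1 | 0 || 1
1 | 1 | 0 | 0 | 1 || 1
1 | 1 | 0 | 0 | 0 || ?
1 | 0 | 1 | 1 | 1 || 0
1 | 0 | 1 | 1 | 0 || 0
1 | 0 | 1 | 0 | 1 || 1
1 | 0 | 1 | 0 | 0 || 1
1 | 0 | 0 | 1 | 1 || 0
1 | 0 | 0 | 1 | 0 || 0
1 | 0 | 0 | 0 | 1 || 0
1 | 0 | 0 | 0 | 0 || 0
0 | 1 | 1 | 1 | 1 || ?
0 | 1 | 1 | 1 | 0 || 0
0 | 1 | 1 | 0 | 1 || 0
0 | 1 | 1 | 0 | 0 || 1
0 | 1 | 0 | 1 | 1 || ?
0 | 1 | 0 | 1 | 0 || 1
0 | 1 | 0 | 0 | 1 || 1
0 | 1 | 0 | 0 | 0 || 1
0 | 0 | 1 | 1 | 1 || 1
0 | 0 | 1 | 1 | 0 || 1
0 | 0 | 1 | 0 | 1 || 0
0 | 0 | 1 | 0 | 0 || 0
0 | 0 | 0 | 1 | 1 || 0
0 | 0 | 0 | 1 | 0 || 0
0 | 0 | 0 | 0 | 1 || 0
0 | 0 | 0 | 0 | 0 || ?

Row P=1, Q=1, R=0, S=0, T=0: (R → (S ⊕ ((Q → T) ↔ P))) = 1, ¬¬(Q ∨ R) = 1, so the formula = 1.
Row P=0, Q=1, R=1, S=1, T=1: (R → (S ⊕ ((Q → T) ↔ P))) = 1, ¬¬(Q ∨ R) = 1, so the formula = 1.
Row P=0, Q=1, R=0, S=1, T=1: (R → (S ⊕ ((Q → T) ↔ P))) = 1, ¬¬(Q ∨ R) = 1, so the formula = 1.
Row P=0, Q=0, R=0, S=0, T=0: (R → (S ⊕ ((Q → T) ↔ P))) = 1, ¬¬(Q ∨ R) = 0, so the formula = 0.

1, 1, 1, 0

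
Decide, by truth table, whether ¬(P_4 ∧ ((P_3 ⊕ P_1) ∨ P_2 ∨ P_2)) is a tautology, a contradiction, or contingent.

contingent

P_1  P_2  P_3  P_4  |  φ
 F    F    F    F   |  T
 F    F    F    T   |  T
 F    F    T    F   |  T
 F    F    T    T   |  F
 F    T    F    F   |  T
 F    T    F    T   |  F
 F    T    T    F   |  T
 F    T    T    T   |  F
 T    F    F    F   |  T
 T    F    F    T   |  F
 T    F    T    F   |  T
 T    F    T    T   |  T
 T    T    F    F   |  T
 T    T    F    T   |  F
 T    T    T    F   |  T
 T    T    T    T   |  F
10 of 16 rows are T, so the formula is contingent.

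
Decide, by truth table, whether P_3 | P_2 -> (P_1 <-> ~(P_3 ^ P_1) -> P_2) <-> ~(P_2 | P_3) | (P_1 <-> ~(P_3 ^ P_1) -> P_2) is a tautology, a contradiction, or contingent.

P_1  P_2  P_3  |  φ
 T    T    T   |  T
 T    T    F   |  T
 T    F    T   |  T
 T    F    F   |  T
 F    T    T   |  T
 F    T    F   |  T
 F    F    T   |  T
 F    F    F   |  T
Every row is T, so the formula is a tautology.

tautology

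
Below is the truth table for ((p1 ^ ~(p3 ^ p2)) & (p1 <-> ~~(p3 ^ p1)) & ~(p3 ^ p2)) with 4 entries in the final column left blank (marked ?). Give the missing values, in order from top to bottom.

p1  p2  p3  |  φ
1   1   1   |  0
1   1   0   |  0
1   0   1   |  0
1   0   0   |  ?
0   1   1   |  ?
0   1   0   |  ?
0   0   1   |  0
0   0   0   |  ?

0, 0, 0, 1

Row p1=1, p2=0, p3=0: (p1 ^ ~(p3 ^ p2)) = 0, (p1 <-> ~~(p3 ^ p1)) = 1, ~(p3 ^ p2) = 1, so the formula = 0.
Row p1=0, p2=1, p3=1: (p1 ^ ~(p3 ^ p2)) = 1, (p1 <-> ~~(p3 ^ p1)) = 0, ~(p3 ^ p2) = 1, so the formula = 0.
Row p1=0, p2=1, p3=0: (p1 ^ ~(p3 ^ p2)) = 0, (p1 <-> ~~(p3 ^ p1)) = 1, ~(p3 ^ p2) = 0, so the formula = 0.
Row p1=0, p2=0, p3=0: (p1 ^ ~(p3 ^ p2)) = 1, (p1 <-> ~~(p3 ^ p1)) = 1, ~(p3 ^ p2) = 1, so the formula = 1.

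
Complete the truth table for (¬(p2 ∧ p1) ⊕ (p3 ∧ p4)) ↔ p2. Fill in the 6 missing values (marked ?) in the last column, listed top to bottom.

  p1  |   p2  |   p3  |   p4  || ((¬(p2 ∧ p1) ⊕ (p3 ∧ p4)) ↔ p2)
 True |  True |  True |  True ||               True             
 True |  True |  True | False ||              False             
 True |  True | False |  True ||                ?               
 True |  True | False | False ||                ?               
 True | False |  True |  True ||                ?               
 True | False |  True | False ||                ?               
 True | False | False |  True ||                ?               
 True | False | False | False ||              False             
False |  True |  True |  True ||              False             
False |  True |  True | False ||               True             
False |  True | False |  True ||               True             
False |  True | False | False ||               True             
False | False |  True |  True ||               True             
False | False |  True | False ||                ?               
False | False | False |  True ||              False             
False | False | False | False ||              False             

Row p1=True, p2=True, p3=False, p4=True: (¬(p2 ∧ p1) ⊕ (p3 ∧ p4)) = False, so ((¬(p2 ∧ p1) ⊕ (p3 ∧ p4)) ↔ p2) = False.
Row p1=True, p2=True, p3=False, p4=False: (¬(p2 ∧ p1) ⊕ (p3 ∧ p4)) = False, so ((¬(p2 ∧ p1) ⊕ (p3 ∧ p4)) ↔ p2) = False.
Row p1=True, p2=False, p3=True, p4=True: (¬(p2 ∧ p1) ⊕ (p3 ∧ p4)) = False, so ((¬(p2 ∧ p1) ⊕ (p3 ∧ p4)) ↔ p2) = True.
Row p1=True, p2=False, p3=True, p4=False: (¬(p2 ∧ p1) ⊕ (p3 ∧ p4)) = True, so ((¬(p2 ∧ p1) ⊕ (p3 ∧ p4)) ↔ p2) = False.
Row p1=True, p2=False, p3=False, p4=True: (¬(p2 ∧ p1) ⊕ (p3 ∧ p4)) = True, so ((¬(p2 ∧ p1) ⊕ (p3 ∧ p4)) ↔ p2) = False.
Row p1=False, p2=False, p3=True, p4=False: (¬(p2 ∧ p1) ⊕ (p3 ∧ p4)) = True, so ((¬(p2 ∧ p1) ⊕ (p3 ∧ p4)) ↔ p2) = False.

False, False, True, False, False, False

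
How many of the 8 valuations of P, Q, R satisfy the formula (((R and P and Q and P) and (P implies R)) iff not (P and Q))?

1

P | Q | R || φ
T | T | T || F
T | T | F || T
T | F | T || F
T | F | F || F
F | T | T || F
F | T | F || F
F | F | T || F
F | F | F || F
The formula is true on 1 of the 8 rows.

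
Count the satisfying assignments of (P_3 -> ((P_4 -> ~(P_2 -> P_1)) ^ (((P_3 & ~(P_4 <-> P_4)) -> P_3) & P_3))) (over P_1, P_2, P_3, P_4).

P_1 | P_2 | P_3 | P_4 || φ
 T  |  T  |  T  |  T  || T
 T  |  T  |  T  |  F  || F
 T  |  T  |  F  |  T  || T
 T  |  T  |  F  |  F  || T
 T  |  F  |  T  |  T  || T
 T  |  F  |  T  |  F  || F
 T  |  F  |  F  |  T  || T
 T  |  F  |  F  |  F  || T
 F  |  T  |  T  |  T  || F
 F  |  T  |  T  |  F  || F
 F  |  T  |  F  |  T  || T
 F  |  T  |  F  |  F  || T
 F  |  F  |  T  |  T  || T
 F  |  F  |  T  |  F  || F
 F  |  F  |  F  |  T  || T
 F  |  F  |  F  |  F  || T
The formula is true on 11 of the 16 rows.

11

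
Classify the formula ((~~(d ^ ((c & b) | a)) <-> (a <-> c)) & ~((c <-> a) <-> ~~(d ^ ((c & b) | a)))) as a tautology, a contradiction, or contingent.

contradiction

a | b | c | d | φ
- | - | - | - | -
F | F | F | F | F
F | F | F | T | F
F | F | T | F | F
F | F | T | T | F
F | T | F | F | F
F | T | F | T | F
F | T | T | F | F
F | T | T | T | F
T | F | F | F | F
T | F | F | T | F
T | F | T | F | F
T | F | T | T | F
T | T | F | F | F
T | T | F | T | F
T | T | T | F | F
T | T | T | T | F
Every row is F, so the formula is a contradiction.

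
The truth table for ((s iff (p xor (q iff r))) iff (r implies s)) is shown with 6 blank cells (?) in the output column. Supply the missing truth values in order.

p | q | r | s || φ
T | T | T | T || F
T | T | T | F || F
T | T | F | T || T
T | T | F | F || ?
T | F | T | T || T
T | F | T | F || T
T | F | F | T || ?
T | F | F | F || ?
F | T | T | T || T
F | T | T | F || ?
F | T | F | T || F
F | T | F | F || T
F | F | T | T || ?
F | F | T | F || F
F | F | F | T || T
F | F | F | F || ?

F, F, T, T, F, F

Row p=T, q=T, r=F, s=F: (s iff (p xor (q iff r))) = F, (r implies s) = T, so the formula = F.
Row p=T, q=F, r=F, s=T: (s iff (p xor (q iff r))) = F, (r implies s) = T, so the formula = F.
Row p=T, q=F, r=F, s=F: (s iff (p xor (q iff r))) = T, (r implies s) = T, so the formula = T.
Row p=F, q=T, r=T, s=F: (s iff (p xor (q iff r))) = F, (r implies s) = F, so the formula = T.
Row p=F, q=F, r=T, s=T: (s iff (p xor (q iff r))) = F, (r implies s) = T, so the formula = F.
Row p=F, q=F, r=F, s=F: (s iff (p xor (q iff r))) = F, (r implies s) = T, so the formula = F.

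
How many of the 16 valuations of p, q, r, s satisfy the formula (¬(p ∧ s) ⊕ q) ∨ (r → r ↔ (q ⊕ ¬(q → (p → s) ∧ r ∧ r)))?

p | q | r | s | (p ∧ s) | ¬(p ∧ s) | (¬(p ∧ s) ⊕ q) | (r → r) | (p → s) | ((p → s) ∧ r) | (((p → s) ∧ r) ∧ r) | (q → (((p → s) ∧ r) ∧ r)) | ¬(q → (((p → s) ∧ r) ∧ r)) | φ
- | - | - | - | ------- | -------- | -------------- | ------- | ------- | ------------- | ------------------- | ------------------------- | -------------------------- | -
T | T | T | T |    T    |    F     |       T        |    T    |    T    |       T       |          T          |             T             |             F              | T
T | T | T | F |    F    |    T     |       F        |    T    |    F    |       F       |          F          |             F             |             T              | F
T | T | F | T |    T    |    F     |       T        |    T    |    T    |       F       |          F          |             F             |             T              | T
T | T | F | F |    F    |    T     |       F        |    T    |    F    |       F       |          F          |             F             |             T              | F
T | F | T | T |    T    |    F     |       F        |    T    |    T    |       T       |          T          |             T             |             F              | F
T | F | T | F |    F    |    T     |       T        |    T    |    F    |       F       |          F          |             T             |             F              | T
T | F | F | T |    T    |    F     |       F        |    T    |    T    |       F       |          F          |             T             |             F              | F
T | F | F | F |    F    |    T     |       T        |    T    |    F    |       F       |          F          |             T             |             F              | T
F | T | T | T |    F    |    T     |       F        |    T    |    T    |       T       |          T          |             T             |             F              | T
F | T | T | F |    F    |    T     |       F        |    T    |    T    |       T       |          T          |             T             |             F              | T
F | T | F | T |    F    |    T     |       F        |    T    |    T    |       F       |          F          |             F             |             T              | F
F | T | F | F |    F    |    T     |       F        |    T    |    T    |       F       |          F          |             F             |             T              | F
F | F | T | T |    F    |    T     |       T        |    T    |    T    |       T       |          T          |             T             |             F              | T
F | F | T | F |    F    |    T     |       T        |    T    |    T    |       T       |          T          |             T             |             F              | T
F | F | F | T |    F    |    T     |       T        |    T    |    T    |       F       |          F          |             T             |             F              | T
F | F | F | F |    F    |    T     |       T        |    T    |    T    |       F       |          F          |             T             |             F              | T
The formula is true on 10 of the 16 rows.

10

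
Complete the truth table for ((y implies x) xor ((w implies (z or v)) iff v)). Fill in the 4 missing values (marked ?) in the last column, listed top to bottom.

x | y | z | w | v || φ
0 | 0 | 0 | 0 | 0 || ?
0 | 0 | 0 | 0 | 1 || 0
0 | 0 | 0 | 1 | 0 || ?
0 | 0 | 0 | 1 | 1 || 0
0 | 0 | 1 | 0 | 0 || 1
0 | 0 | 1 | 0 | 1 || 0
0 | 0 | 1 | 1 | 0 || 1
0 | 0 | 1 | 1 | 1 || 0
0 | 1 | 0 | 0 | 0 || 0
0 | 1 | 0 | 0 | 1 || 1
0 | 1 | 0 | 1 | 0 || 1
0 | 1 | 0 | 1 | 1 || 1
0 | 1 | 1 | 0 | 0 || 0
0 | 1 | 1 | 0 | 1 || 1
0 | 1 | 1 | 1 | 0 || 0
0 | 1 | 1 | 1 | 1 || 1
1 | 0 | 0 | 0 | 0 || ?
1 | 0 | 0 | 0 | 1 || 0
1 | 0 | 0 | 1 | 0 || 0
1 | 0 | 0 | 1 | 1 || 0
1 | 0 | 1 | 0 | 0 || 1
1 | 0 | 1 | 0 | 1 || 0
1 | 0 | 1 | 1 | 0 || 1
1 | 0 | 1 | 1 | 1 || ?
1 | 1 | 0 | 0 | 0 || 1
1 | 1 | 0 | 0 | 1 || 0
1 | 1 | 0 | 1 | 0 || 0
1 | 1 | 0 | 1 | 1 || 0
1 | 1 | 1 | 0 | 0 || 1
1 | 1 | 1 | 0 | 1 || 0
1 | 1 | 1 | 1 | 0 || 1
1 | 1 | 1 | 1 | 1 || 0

Row x=0, y=0, z=0, w=0, v=0: (y implies x) = 1, ((w implies (z or v)) iff v) = 0, so the formula = 1.
Row x=0, y=0, z=0, w=1, v=0: (y implies x) = 1, ((w implies (z or v)) iff v) = 1, so the formula = 0.
Row x=1, y=0, z=0, w=0, v=0: (y implies x) = 1, ((w implies (z or v)) iff v) = 0, so the formula = 1.
Row x=1, y=0, z=1, w=1, v=1: (y implies x) = 1, ((w implies (z or v)) iff v) = 1, so the formula = 0.

1, 0, 1, 0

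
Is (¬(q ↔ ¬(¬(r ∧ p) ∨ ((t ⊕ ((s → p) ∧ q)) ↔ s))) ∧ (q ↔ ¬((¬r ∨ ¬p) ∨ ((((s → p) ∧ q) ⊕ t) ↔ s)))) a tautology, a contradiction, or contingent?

  p      q      r      s      t    |    φ  
False  False  False  False  False  |  False
False  False  False  False   True  |  False
False  False  False   True  False  |  False
False  False  False   True   True  |  False
False  False   True  False  False  |  False
False  False   True  False   True  |  False
False  False   True   True  False  |  False
False  False   True   True   True  |  False
False   True  False  False  False  |  False
False   True  False  False   True  |  False
False   True  False   True  False  |  False
False   True  False   True   True  |  False
False   True   True  False  False  |  False
False   True   True  False   True  |  False
False   True   True   True  False  |  False
False   True   True   True   True  |  False
 True  False  False  False  False  |  False
 True  False  False  False   True  |  False
 True  False  False   True  False  |  False
 True  False  False   True   True  |  False
 True  False   True  False  False  |  False
 True  False   True  False   True  |  False
 True  False   True   True  False  |  False
 True  False   True   True   True  |  False
 True   True  False  False  False  |  False
 True   True  False  False   True  |  False
 True   True  False   True  False  |  False
 True   True  False   True   True  |  False
 True   True   True  False  False  |  False
 True   True   True  False   True  |  False
 True   True   True   True  False  |  False
 True   True   True   True   True  |  False
Every row is False, so the formula is a contradiction.

contradiction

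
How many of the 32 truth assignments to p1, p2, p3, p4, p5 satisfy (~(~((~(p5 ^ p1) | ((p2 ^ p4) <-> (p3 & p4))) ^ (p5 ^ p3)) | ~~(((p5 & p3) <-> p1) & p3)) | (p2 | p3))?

p1 | p2 | p3 | p4 | p5 || φ
T  | T  | T  | T  | T  || T
T  | T  | T  | T  | F  || T
T  | T  | T  | F  | T  || T
T  | T  | T  | F  | F  || T
T  | T  | F  | T  | T  || T
T  | T  | F  | T  | F  || T
T  | T  | F  | F  | T  || T
T  | T  | F  | F  | F  || T
T  | F  | T  | T  | T  || T
T  | F  | T  | T  | F  || T
T  | F  | T  | F  | T  || T
T  | F  | T  | F  | F  || T
T  | F  | F  | T  | T  || F
T  | F  | F  | T  | F  || F
T  | F  | F  | F  | T  || F
T  | F  | F  | F  | F  || T
F  | T  | T  | T  | T  || T
F  | T  | T  | T  | F  || T
F  | T  | T  | F  | T  || T
F  | T  | T  | F  | F  || T
F  | T  | F  | T  | T  || T
F  | T  | F  | T  | F  || T
F  | T  | F  | F  | T  || T
F  | T  | F  | F  | F  || T
F  | F  | T  | T  | T  || T
F  | F  | T  | T  | F  || T
F  | F  | T  | F  | T  || T
F  | F  | T  | F  | F  || T
F  | F  | F  | T  | T  || T
F  | F  | F  | T  | F  || T
F  | F  | F  | F  | T  || F
F  | F  | F  | F  | F  || T
The formula is true on 28 of the 32 rows.

28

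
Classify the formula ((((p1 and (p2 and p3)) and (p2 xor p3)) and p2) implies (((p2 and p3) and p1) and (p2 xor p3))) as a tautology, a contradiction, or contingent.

tautology

p1 | p2 | p3 || φ
T  | T  | T  || T
T  | T  | F  || T
T  | F  | T  || T
T  | F  | F  || T
F  | T  | T  || T
F  | T  | F  || T
F  | F  | T  || T
F  | F  | F  || T
Every row is T, so the formula is a tautology.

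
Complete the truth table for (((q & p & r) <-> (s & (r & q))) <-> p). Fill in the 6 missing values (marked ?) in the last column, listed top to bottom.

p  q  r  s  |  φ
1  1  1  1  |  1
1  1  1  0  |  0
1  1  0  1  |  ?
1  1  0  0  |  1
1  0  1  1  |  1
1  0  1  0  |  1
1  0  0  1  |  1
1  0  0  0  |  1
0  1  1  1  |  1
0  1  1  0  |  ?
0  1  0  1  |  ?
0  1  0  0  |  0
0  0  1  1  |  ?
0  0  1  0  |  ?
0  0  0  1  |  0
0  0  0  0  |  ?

1, 0, 0, 0, 0, 0

Row p=1, q=1, r=0, s=1: ((q & p & r) <-> (s & (r & q))) = 1, so the formula = 1.
Row p=0, q=1, r=1, s=0: ((q & p & r) <-> (s & (r & q))) = 1, so the formula = 0.
Row p=0, q=1, r=0, s=1: ((q & p & r) <-> (s & (r & q))) = 1, so the formula = 0.
Row p=0, q=0, r=1, s=1: ((q & p & r) <-> (s & (r & q))) = 1, so the formula = 0.
Row p=0, q=0, r=1, s=0: ((q & p & r) <-> (s & (r & q))) = 1, so the formula = 0.
Row p=0, q=0, r=0, s=0: ((q & p & r) <-> (s & (r & q))) = 1, so the formula = 0.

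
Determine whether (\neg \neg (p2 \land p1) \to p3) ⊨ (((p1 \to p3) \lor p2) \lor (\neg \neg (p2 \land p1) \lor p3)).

p1 | p2 | p3 | φ | ψ
-- | -- | -- | - | -
0  | 0  | 0  | 1 | 1
0  | 0  | 1  | 1 | 1
0  | 1  | 0  | 1 | 1
0  | 1  | 1  | 1 | 1
1  | 0  | 0  | 1 | 0
1  | 0  | 1  | 1 | 1
1  | 1  | 0  | 0 | 1
1  | 1  | 1  | 1 | 1
At p1=1, p2=0, p3=0 we have φ true but ψ false, so φ does not entail ψ.

no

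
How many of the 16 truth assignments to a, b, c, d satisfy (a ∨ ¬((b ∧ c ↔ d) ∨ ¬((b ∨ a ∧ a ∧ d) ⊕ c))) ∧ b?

5

a | b | c | d | (b ∧ c) | ((b ∧ c) ↔ d) | (a ∧ a ∧ d) | (b ∨ (a ∧ a ∧ d)) | ((b ∨ (a ∧ a ∧ d)) ⊕ c) | ¬((b ∨ (a ∧ a ∧ d)) ⊕ c) | φ
- | - | - | - | ------- | ------------- | ----------- | ----------------- | ----------------------- | ------------------------ | -
F | F | F | F |    F    |       T       |      F      |         F         |            F            |            T             | F
F | F | F | T |    F    |       F       |      F      |         F         |            F            |            T             | F
F | F | T | F |    F    |       T       |      F      |         F         |            T            |            F             | F
F | F | T | T |    F    |       F       |      F      |         F         |            T            |            F             | F
F | T | F | F |    F    |       T       |      F      |         T         |            T            |            F             | F
F | T | F | T |    F    |       F       |      F      |         T         |            T            |            F             | T
F | T | T | F |    T    |       F       |      F      |         T         |            F            |            T             | F
F | T | T | T |    T    |       T       |      F      |         T         |            F            |            T             | F
T | F | F | F |    F    |       T       |      F      |         F         |            F            |            T             | F
T | F | F | T |    F    |       F       |      T      |         T         |            T            |            F             | F
T | F | T | F |    F    |       T       |      F      |         F         |            T            |            F             | F
T | F | T | T |    F    |       F       |      T      |         T         |            F            |            T             | F
T | T | F | F |    F    |       T       |      F      |         T         |            T            |            F             | T
T | T | F | T |    F    |       F       |      T      |         T         |            T            |            F             | T
T | T | T | F |    T    |       F       |      F      |         T         |            F            |            T             | T
T | T | T | T |    T    |       T       |      T      |         T         |            F            |            T             | T
The formula is true on 5 of the 16 rows.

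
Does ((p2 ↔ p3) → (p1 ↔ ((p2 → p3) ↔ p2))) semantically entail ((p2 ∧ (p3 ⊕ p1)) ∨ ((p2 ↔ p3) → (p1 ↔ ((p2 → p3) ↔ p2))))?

p1  p2  p3  |  φ  ψ
1   1   1   |  1  1
1   1   0   |  1  1
1   0   1   |  1  1
1   0   0   |  0  0
0   1   1   |  0  1
0   1   0   |  1  1
0   0   1   |  1  1
0   0   0   |  1  1
In every row where φ is true, ψ is also true, so φ ⊨ ψ.

yes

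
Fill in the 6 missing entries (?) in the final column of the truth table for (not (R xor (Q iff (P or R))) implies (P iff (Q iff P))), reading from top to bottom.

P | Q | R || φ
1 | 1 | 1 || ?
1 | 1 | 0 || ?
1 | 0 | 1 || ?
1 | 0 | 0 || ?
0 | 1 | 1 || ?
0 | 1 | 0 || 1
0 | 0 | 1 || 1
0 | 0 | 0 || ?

1, 1, 1, 0, 1, 1

Row P=1, Q=1, R=1: not (R xor (Q iff (P or R))) = 1, (P iff (Q iff P)) = 1, so the formula = 1.
Row P=1, Q=1, R=0: not (R xor (Q iff (P or R))) = 0, (P iff (Q iff P)) = 1, so the formula = 1.
Row P=1, Q=0, R=1: not (R xor (Q iff (P or R))) = 0, (P iff (Q iff P)) = 0, so the formula = 1.
Row P=1, Q=0, R=0: not (R xor (Q iff (P or R))) = 1, (P iff (Q iff P)) = 0, so the formula = 0.
Row P=0, Q=1, R=1: not (R xor (Q iff (P or R))) = 1, (P iff (Q iff P)) = 1, so the formula = 1.
Row P=0, Q=0, R=0: not (R xor (Q iff (P or R))) = 0, (P iff (Q iff P)) = 0, so the formula = 1.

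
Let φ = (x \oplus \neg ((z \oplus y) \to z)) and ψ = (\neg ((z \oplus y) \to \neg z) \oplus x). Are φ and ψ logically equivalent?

x | y | z | φ | ψ
- | - | - | - | -
T | T | T | T | T
T | T | F | F | T
T | F | T | T | F
T | F | F | T | T
F | T | T | F | F
F | T | F | T | F
F | F | T | F | T
F | F | F | F | F
The columns differ at x=T, y=T, z=F (φ=F, ψ=T), so they are not equivalent.

not equivalent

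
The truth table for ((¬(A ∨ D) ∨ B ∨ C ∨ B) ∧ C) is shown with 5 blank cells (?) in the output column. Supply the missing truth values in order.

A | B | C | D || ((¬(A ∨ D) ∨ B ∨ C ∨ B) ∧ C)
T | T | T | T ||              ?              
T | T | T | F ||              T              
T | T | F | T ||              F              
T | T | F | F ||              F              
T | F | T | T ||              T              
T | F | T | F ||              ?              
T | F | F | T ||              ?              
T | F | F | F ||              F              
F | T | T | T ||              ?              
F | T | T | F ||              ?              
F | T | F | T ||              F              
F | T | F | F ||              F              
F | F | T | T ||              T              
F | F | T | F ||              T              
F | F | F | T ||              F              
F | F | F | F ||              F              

T, T, F, T, T

Row A=T, B=T, C=T, D=T: (¬(A ∨ D) ∨ B ∨ C ∨ B) = T, so ((¬(A ∨ D) ∨ B ∨ C ∨ B) ∧ C) = T.
Row A=T, B=F, C=T, D=F: (¬(A ∨ D) ∨ B ∨ C ∨ B) = T, so ((¬(A ∨ D) ∨ B ∨ C ∨ B) ∧ C) = T.
Row A=T, B=F, C=F, D=T: (¬(A ∨ D) ∨ B ∨ C ∨ B) = F, so ((¬(A ∨ D) ∨ B ∨ C ∨ B) ∧ C) = F.
Row A=F, B=T, C=T, D=T: (¬(A ∨ D) ∨ B ∨ C ∨ B) = T, so ((¬(A ∨ D) ∨ B ∨ C ∨ B) ∧ C) = T.
Row A=F, B=T, C=T, D=F: (¬(A ∨ D) ∨ B ∨ C ∨ B) = T, so ((¬(A ∨ D) ∨ B ∨ C ∨ B) ∧ C) = T.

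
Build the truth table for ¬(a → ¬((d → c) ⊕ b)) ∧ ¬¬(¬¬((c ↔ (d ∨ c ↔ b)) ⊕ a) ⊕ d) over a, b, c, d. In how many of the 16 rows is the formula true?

2

a  b  c  d  |  (d → c)  ((d → c) ⊕ b)  ¬((d → c) ⊕ b)  (a → ¬((d → c) ⊕ b))  ¬(a → ¬((d → c) ⊕ b))  (d ∨ c)  ((d ∨ c) ↔ b)  (c ↔ ((d ∨ c) ↔ b))  ((c ↔ ((d ∨ c) ↔ b)) ⊕ a)  ¬((c ↔ ((d ∨ c) ↔ b)) ⊕ a)  ¬¬((c ↔ ((d ∨ c) ↔ b)) ⊕ a)  φ
T  T  T  T  |     T           F              T                  T                      F               T           T                 T                       F                          T                            F               F
T  T  T  F  |     T           F              T                  T                      F               T           T                 T                       F                          T                            F               F
T  T  F  T  |     F           T              F                  F                      T               T           T                 F                       T                          F                            T               F
T  T  F  F  |     T           F              T                  T                      F               F           F                 T                       F                          T                            F               F
T  F  T  T  |     T           T              F                  F                      T               T           F                 F                       T                          F                            T               F
T  F  T  F  |     T           T              F                  F                      T               T           F                 F                       T                          F                            T               T
T  F  F  T  |     F           F              T                  T                      F               T           F                 T                       F                          T                            F               F
T  F  F  F  |     T           T              F                  F                      T               F           T                 F                       T                          F                            T               T
F  T  T  T  |     T           F              T                  T                      F               T           T                 T                       T                          F                            T               F
F  T  T  F  |     T           F              T                  T                      F               T           T                 T                       T                          F                            T               F
F  T  F  T  |     F           T              F                  T                      F               T           T                 F                       F                          T                            F               F
F  T  F  F  |     T           F              T                  T                      F               F           F                 T                       T                          F                            T               F
F  F  T  T  |     T           T              F                  T                      F               T           F                 F                       F                          T                            F               F
F  F  T  F  |     T           T              F                  T                      F               T           F                 F                       F                          T                            F               F
F  F  F  T  |     F           F              T                  T                      F               T           F                 T                       T                          F                            T               F
F  F  F  F  |     T           T              F                  T                      F               F           T                 F                       F                          T                            F               F
The formula is true on 2 of the 16 rows.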